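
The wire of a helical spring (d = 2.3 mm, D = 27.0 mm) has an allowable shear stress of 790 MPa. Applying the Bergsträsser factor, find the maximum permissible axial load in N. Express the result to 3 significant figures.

126 N

C = D/d = 27.0/2.3 = 11.7391
K_B = (4C+2)/(4C−3) = 48.957/43.957 = 1.1137
τ_max = K·8FD/(πd³) → F_max = τ_allow·πd³/(8DK)
F_max = 790·π·2.3³/(8·27.0·1.1137) = 30197/240.57 = 125.52 N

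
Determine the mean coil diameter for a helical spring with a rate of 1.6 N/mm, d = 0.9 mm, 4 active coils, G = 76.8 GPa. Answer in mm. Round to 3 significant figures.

D = (Gd⁴/(8N_a·k))^(1/3) = (76.8×10³·0.9⁴/(8·4·1.6))^(1/3)
  = (984.15)^(1/3) = 9.9469 mm

9.95 mm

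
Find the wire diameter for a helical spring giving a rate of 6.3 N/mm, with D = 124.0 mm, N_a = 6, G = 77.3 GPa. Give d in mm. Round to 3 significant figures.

d = (8D³N_a·k / G)^(1/4) = (8·124.0³·6·6.3 / (77.3×10³))^0.25
  = (7458.8)^0.25 = 9.2932 mm

9.29 mm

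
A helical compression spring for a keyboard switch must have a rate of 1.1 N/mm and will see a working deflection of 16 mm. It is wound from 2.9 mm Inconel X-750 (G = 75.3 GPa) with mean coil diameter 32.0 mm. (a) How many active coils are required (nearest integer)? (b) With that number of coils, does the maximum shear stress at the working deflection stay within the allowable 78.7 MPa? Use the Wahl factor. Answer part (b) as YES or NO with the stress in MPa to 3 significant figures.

(a) 18 coils; (b) YES, τ_max = 68.2 MPa

N_a = Gd⁴/(8D³k) = (75.3×10³)(2.9⁴)/(8·32.0³·1.1) = 18.47 → N_a = 18
Actual rate k = Gd⁴/(8D³·18) = 1.1287 N/mm
Working load F = kδ = 1.1287·16 = 18.059 N
C = 32.0/2.9 = 11.0345; K_W = (4C−1)/(4C−4)+0.615/C = 1.1305
τ_max = K_W·8FD/(πd³) = 1.1305·60.338 = 68.211 MPa
τ_max ≤ 78.7 MPa → acceptable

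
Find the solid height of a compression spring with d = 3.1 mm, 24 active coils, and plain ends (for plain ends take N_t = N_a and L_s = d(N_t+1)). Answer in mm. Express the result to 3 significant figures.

plain ends: N_t = N_a = 24
L_s = d·(N_t+1) = 3.1 × 25 = 77.5 mm

77.5 mm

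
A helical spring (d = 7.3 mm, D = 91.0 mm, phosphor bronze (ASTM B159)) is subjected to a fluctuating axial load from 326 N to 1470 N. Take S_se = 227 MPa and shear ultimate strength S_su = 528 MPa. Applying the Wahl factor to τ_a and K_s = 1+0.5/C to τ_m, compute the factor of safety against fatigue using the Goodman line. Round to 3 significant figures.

0.367

C = D/d = 91.0/7.3 = 12.4658; K_W = (4C−1)/(4C−4)+0.615/C = 1.1147; K_s = 1+0.5/C = 1.0401
F_a = (F_max−F_min)/2 = 572 N; F_m = (F_max+F_min)/2 = 898 N
τ_a = K_W·8F_aD/(πd³) = 1.1147 × 340.73 = 379.83 MPa
τ_m = K_s·8F_mD/(πd³) = 1.0401 × 534.92 = 556.38 MPa
Goodman: 1/n_f = τ_a/S_se + τ_m/S_su = 379.83/227 + 556.38/528 = 1.67325 + 1.05374 = 2.727
n_f = 1/2.727 = 0.3667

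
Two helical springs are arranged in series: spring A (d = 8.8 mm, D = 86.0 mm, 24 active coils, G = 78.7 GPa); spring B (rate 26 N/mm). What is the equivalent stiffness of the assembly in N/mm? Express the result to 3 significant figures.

3.36 N/mm

k_A = Gd⁴/(8D³N_a) = (78.7×10³)(8.8⁴)/(8·86.0³·24) = 3.8646 N/mm
Series: 1/k_eq = 1/3.8646 + 1/26 = 0.29722; k_eq = 3.3645 N/mm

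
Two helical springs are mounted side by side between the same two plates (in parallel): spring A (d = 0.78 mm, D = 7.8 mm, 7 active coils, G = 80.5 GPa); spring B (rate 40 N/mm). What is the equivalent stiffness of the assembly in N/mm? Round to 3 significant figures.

41.1 N/mm

k_A = Gd⁴/(8D³N_a) = (80.5×10³)(0.78⁴)/(8·7.8³·7) = 1.1213 N/mm
Parallel: k_eq = 1.1213 + 40 = 41.121 N/mm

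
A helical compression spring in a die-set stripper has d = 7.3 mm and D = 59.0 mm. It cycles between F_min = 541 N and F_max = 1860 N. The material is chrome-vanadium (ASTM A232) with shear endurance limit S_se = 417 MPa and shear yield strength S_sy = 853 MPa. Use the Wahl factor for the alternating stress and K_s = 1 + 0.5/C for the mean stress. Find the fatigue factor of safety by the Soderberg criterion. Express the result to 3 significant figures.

C = D/d = 59.0/7.3 = 8.0822; K_W = (4C−1)/(4C−4)+0.615/C = 1.1820; K_s = 1+0.5/C = 1.0619
F_a = (F_max−F_min)/2 = 659.5 N; F_m = (F_max+F_min)/2 = 1200.5 N
τ_a = K_W·8F_aD/(πd³) = 1.1820 × 254.71 = 301.06 MPa
τ_m = K_s·8F_mD/(πd³) = 1.0619 × 463.65 = 492.33 MPa
Soderberg: 1/n_f = τ_a/S_se + τ_m/S_sy = 301.06/417 + 492.33/853 = 0.72197 + 0.57717 = 1.2991
n_f = 1/1.2991 = 0.7697

0.770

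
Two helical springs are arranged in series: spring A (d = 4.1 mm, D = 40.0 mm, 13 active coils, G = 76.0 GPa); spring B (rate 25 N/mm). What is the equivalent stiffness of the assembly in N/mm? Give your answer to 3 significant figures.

2.86 N/mm

k_A = Gd⁴/(8D³N_a) = (76.0×10³)(4.1⁴)/(8·40.0³·13) = 3.2265 N/mm
Series: 1/k_eq = 1/3.2265 + 1/25 = 0.34993; k_eq = 2.8577 N/mm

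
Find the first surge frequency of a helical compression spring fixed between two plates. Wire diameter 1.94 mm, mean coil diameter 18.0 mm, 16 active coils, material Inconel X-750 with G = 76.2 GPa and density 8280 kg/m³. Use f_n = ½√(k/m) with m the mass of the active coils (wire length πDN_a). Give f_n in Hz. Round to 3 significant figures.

k = Gd⁴/(8D³N_a) = (76.2×10³)(1.94⁴)/(8·18.0³·16) = 1.4459 N/mm = 1445.9 N/m
Wire length L = πDN_a = π·18.0·16 = 904.78 mm
m = ρ·(πd²/4)·L = 8280 × 2.9559×10⁻⁶ m² × 0.90478 m = 0.022145 kg
f_n = ½√(k/m) = 0.5·√(1445.9/0.022145) = 0.5·√(65293) = 127.76 Hz

128 Hz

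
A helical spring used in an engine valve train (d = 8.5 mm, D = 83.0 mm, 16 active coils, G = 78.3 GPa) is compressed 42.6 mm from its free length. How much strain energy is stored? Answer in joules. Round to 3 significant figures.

5.07 J

k = Gd⁴/(8D³N_a) = (78.3×10³)(8.5⁴)/(8·83.0³·16) = 5.5846 N/mm
U = ½kδ² = 0.5 × 5.5846 × 42.6² = 5067.4 N·mm = 5.0674 J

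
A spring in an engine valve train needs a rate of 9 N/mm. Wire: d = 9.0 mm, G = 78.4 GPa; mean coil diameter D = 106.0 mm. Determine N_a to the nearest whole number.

N_a = Gd⁴/(8D³k) = (78.4×10³ × 9.0⁴)/(8 × 106.0³ × 9)
    = 5.14382e+08 / 8.57532e+07 = 5.998 → 6 coils

6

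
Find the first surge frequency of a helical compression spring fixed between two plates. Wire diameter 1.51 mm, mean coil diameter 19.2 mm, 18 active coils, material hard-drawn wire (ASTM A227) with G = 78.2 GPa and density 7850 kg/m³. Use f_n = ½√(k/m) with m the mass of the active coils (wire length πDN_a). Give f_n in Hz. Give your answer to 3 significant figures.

80.8 Hz

k = Gd⁴/(8D³N_a) = (78.2×10³)(1.51⁴)/(8·19.2³·18) = 0.39889 N/mm = 398.89 N/m
Wire length L = πDN_a = π·19.2·18 = 1085.7 mm
m = ρ·(πd²/4)·L = 7850 × 1.7908×10⁻⁶ m² × 1.0857 m = 0.015263 kg
f_n = ½√(k/m) = 0.5·√(398.89/0.015263) = 0.5·√(26134) = 80.831 Hz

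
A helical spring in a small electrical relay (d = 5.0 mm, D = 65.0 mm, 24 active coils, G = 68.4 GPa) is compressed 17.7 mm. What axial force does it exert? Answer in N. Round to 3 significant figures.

14.4 N

k = Gd⁴/(8D³N_a) = (68.4×10³)(5.0⁴)/(8·65.0³·24) = 0.81076 N/mm
F = k·δ = 0.81076 × 17.7 = 14.351 N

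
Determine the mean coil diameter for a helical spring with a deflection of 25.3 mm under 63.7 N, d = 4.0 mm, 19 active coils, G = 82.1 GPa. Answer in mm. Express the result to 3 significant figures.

38.0 mm

Required rate k = F/δ = 63.7/25.3 = 2.5178 N/mm
D = (Gd⁴/(8N_a·k))^(1/3) = (82.1×10³·4.0⁴/(8·19·2.5178))^(1/3)
  = (54918.7)^(1/3) = 38.0108 mm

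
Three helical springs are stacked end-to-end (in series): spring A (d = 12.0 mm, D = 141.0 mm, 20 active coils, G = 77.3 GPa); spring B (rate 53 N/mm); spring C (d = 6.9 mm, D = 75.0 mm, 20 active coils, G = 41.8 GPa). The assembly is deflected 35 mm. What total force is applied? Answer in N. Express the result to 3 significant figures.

34.6 N

k_A = Gd⁴/(8D³N_a) = (77.3×10³)(12.0⁴)/(8·141.0³·20) = 3.5738 N/mm
k_C = Gd⁴/(8D³N_a) = (41.8×10³)(6.9⁴)/(8·75.0³·20) = 1.4037 N/mm
Series: 1/k_eq = 1/3.5738 + 1/53 + 1/1.4037 = 1.0111; k_eq = 0.98903 N/mm
F = k_eq·δ = 0.98903·35 = 34.616 N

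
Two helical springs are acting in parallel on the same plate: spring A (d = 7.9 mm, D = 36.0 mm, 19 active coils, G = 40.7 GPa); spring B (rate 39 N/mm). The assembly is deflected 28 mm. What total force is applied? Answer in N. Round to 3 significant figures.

1720 N

k_A = Gd⁴/(8D³N_a) = (40.7×10³)(7.9⁴)/(8·36.0³·19) = 22.354 N/mm
Parallel: k_eq = 22.354 + 39 = 61.354 N/mm
F = k_eq·δ = 61.354·28 = 1717.9 N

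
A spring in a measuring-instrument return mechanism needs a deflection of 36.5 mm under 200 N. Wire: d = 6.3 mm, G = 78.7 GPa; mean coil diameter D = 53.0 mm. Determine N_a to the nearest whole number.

19

Required rate k = F/δ = 200/36.5 = 5.4795 N/mm
N_a = Gd⁴/(8D³k) = (78.7×10³ × 6.3⁴)/(8 × 53.0³ × 5.4795)
    = 1.23976e+08 / 6.52612e+06 = 19 → 19 coils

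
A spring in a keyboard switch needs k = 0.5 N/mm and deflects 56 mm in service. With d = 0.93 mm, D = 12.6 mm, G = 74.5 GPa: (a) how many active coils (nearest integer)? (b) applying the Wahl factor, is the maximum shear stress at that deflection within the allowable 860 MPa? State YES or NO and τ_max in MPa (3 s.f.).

N_a = Gd⁴/(8D³k) = (74.5×10³)(0.93⁴)/(8·12.6³·0.5) = 6.965 → N_a = 7
Actual rate k = Gd⁴/(8D³·7) = 0.49749 N/mm
Working load F = kδ = 0.49749·56 = 27.86 N
C = 12.6/0.93 = 13.5484; K_W = (4C−1)/(4C−4)+0.615/C = 1.1052
τ_max = K_W·8FD/(πd³) = 1.1052·1111.3 = 1228.2 MPa
τ_max > 860 MPa → exceeds allowable

(a) 7 coils; (b) NO, τ_max = 1230 MPa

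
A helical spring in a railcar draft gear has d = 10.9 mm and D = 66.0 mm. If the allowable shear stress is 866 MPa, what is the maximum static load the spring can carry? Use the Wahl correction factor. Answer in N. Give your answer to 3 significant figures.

5340 N

C = D/d = 66.0/10.9 = 6.0550
K_W = (4C−1)/(4C−4) + 0.615/C = 23.220/20.220 + 0.1016 = 1.2499
τ_max = K·8FD/(πd³) → F_max = τ_allow·πd³/(8DK)
F_max = 866·π·10.9³/(8·66.0·1.2499) = 3.5233e+06/659.97 = 5338.6 N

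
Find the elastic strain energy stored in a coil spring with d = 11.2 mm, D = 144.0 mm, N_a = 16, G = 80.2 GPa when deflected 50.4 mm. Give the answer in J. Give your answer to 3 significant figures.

4.19 J

k = Gd⁴/(8D³N_a) = (80.2×10³)(11.2⁴)/(8·144.0³·16) = 3.3018 N/mm
U = ½kδ² = 0.5 × 3.3018 × 50.4² = 4193.5 N·mm = 4.1935 J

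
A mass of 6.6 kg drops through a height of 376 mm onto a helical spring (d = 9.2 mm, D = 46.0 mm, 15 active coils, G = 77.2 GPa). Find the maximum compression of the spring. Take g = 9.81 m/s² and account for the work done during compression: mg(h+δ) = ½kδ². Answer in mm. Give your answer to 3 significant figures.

33.5 mm

k = Gd⁴/(8D³N_a) = (77.2×10³)(9.2⁴)/(8·46.0³·15) = 47.349 N/mm
W = mg = 6.6 × 9.81 = 64.746 N
½kδ² − Wδ − Wh = 0 → δ = (W + √(W² + 2kWh))/k
δ = (64.746 + √(4192 + 2.30539e+06))/47.349 = (64.746 + 1519.7)/47.349 = 33.464 mm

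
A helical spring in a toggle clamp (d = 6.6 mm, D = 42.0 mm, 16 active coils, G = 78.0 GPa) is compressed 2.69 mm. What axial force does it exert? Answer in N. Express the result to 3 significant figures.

k = Gd⁴/(8D³N_a) = (78.0×10³)(6.6⁴)/(8·42.0³·16) = 15.607 N/mm
F = k·δ = 15.607 × 2.69 = 41.982 N

42.0 N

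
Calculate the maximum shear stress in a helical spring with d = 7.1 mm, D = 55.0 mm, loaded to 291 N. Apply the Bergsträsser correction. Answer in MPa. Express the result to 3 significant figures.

Spring index C = D/d = 55.0/7.1 = 7.7465
K_B = (4C+2)/(4C−3) = 32.986/27.986 = 1.1787
τ₀ = 8FD/(πd³) = 8·291·55.0/(π·7.1³) = 128040/1124.4 = 113.87 MPa
τ_max = K·τ₀ = 1.1787 × 113.87 = 134.22 MPa

134 MPa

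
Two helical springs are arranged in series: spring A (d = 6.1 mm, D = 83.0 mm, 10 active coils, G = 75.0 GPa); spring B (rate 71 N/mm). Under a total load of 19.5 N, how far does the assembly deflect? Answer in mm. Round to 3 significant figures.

8.86 mm

k_A = Gd⁴/(8D³N_a) = (75.0×10³)(6.1⁴)/(8·83.0³·10) = 2.2702 N/mm
Series: 1/k_eq = 1/2.2702 + 1/71 = 0.45458; k_eq = 2.1998 N/mm
δ = F/k_eq = 19.5/2.1998 = 8.8644 mm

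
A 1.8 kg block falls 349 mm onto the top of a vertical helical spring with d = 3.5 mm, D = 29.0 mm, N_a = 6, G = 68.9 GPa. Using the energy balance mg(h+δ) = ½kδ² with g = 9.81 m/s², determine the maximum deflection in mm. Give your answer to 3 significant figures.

k = Gd⁴/(8D³N_a) = (68.9×10³)(3.5⁴)/(8·29.0³·6) = 8.8319 N/mm
W = mg = 1.8 × 9.81 = 17.658 N
½kδ² − Wδ − Wh = 0 → δ = (W + √(W² + 2kWh))/k
δ = (17.658 + √(311.8 + 108856))/8.8319 = (17.658 + 330.41)/8.8319 = 39.41 mm

39.4 mm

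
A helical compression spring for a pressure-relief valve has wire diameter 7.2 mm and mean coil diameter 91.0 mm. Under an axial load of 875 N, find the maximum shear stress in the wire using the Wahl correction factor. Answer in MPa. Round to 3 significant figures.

Spring index C = D/d = 91.0/7.2 = 12.6389
K_W = (4C−1)/(4C−4) + 0.615/C = 49.556/46.556 + 0.0487 = 1.1131
τ₀ = 8FD/(πd³) = 8·875·91.0/(π·7.2³) = 637000/1172.6 = 543.24 MPa
τ_max = K·τ₀ = 1.1131 × 543.24 = 604.68 MPa

605 MPa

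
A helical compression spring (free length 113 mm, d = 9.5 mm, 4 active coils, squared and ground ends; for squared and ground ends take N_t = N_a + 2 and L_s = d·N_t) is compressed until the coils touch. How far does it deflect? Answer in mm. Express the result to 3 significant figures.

N_t = 6; L_s = 9.5·6 = 57 mm
δ_solid = L₀ − L_s = 113 − 57 = 56 mm

56.0 mm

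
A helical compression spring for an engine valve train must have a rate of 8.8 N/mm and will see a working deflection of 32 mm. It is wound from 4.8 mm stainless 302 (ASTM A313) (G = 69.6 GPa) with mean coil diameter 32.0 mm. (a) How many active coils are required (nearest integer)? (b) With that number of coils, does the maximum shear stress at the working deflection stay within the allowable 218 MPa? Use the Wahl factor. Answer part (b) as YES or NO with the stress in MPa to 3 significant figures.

(a) 16 coils; (b) NO, τ_max = 254 MPa

N_a = Gd⁴/(8D³k) = (69.6×10³)(4.8⁴)/(8·32.0³·8.8) = 16.02 → N_a = 16
Actual rate k = Gd⁴/(8D³·16) = 8.8087 N/mm
Working load F = kδ = 8.8087·32 = 281.88 N
C = 32.0/4.8 = 6.6667; K_W = (4C−1)/(4C−4)+0.615/C = 1.2246
τ_max = K_W·8FD/(πd³) = 1.2246·207.7 = 254.35 MPa
τ_max > 218 MPa → exceeds allowable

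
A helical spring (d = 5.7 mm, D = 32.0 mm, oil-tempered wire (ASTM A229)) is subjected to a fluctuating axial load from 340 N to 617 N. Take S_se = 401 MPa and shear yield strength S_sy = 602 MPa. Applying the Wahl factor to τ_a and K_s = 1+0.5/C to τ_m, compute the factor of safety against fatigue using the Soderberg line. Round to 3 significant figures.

C = D/d = 32.0/5.7 = 5.6140; K_W = (4C−1)/(4C−4)+0.615/C = 1.2721; K_s = 1+0.5/C = 1.0891
F_a = (F_max−F_min)/2 = 138.5 N; F_m = (F_max+F_min)/2 = 478.5 N
τ_a = K_W·8F_aD/(πd³) = 1.2721 × 60.942 = 77.524 MPa
τ_m = K_s·8F_mD/(πd³) = 1.0891 × 210.55 = 229.3 MPa
Soderberg: 1/n_f = τ_a/S_se + τ_m/S_sy = 77.524/401 + 229.3/602 = 0.19333 + 0.38089 = 0.57422
n_f = 1/0.57422 = 1.741

1.74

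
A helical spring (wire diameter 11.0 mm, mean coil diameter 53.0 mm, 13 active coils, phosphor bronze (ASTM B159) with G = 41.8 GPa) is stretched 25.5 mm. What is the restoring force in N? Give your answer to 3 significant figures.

1010 N

k = Gd⁴/(8D³N_a) = (41.8×10³)(11.0⁴)/(8·53.0³·13) = 39.526 N/mm
F = k·δ = 39.526 × 25.5 = 1007.9 N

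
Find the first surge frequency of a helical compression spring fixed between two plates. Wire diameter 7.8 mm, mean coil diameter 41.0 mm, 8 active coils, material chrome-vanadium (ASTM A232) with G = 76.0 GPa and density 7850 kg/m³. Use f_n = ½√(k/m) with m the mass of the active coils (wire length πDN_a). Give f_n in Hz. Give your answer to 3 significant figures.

203 Hz

k = Gd⁴/(8D³N_a) = (76.0×10³)(7.8⁴)/(8·41.0³·8) = 63.776 N/mm = 63776 N/m
Wire length L = πDN_a = π·41.0·8 = 1030.4 mm
m = ρ·(πd²/4)·L = 7850 × 47.784×10⁻⁶ m² × 1.0304 m = 0.38652 kg
f_n = ½√(k/m) = 0.5·√(63776/0.38652) = 0.5·√(1.65e+05) = 203.1 Hz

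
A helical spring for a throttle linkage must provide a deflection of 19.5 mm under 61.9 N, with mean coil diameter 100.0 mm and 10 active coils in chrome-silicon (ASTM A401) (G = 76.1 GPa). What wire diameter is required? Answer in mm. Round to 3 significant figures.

7.60 mm

Required rate k = F/δ = 61.9/19.5 = 3.1744 N/mm
d = (8D³N_a·k / G)^(1/4) = (8·100.0³·10·3.1744 / (76.1×10³))^0.25
  = (3337)^0.25 = 7.6005 mm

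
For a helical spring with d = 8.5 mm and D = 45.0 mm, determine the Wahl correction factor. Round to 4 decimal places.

C = D/d = 45.0/8.5 = 5.2941
K_W = (4C−1)/(4C−4) + 0.615/C = 20.176/17.176 + 0.1162 = 1.2908

1.2908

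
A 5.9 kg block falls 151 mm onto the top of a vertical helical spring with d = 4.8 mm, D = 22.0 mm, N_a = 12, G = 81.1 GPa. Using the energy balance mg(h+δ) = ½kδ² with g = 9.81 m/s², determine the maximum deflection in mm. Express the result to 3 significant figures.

k = Gd⁴/(8D³N_a) = (81.1×10³)(4.8⁴)/(8·22.0³·12) = 42.116 N/mm
W = mg = 5.9 × 9.81 = 57.879 N
½kδ² − Wδ − Wh = 0 → δ = (W + √(W² + 2kWh))/k
δ = (57.879 + √(3350 + 736164))/42.116 = (57.879 + 859.95)/42.116 = 21.793 mm

21.8 mm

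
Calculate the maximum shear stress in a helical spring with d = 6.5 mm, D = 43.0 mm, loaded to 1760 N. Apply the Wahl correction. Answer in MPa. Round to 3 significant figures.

Spring index C = D/d = 43.0/6.5 = 6.6154
K_W = (4C−1)/(4C−4) + 0.615/C = 25.462/22.462 + 0.0930 = 1.2265
τ₀ = 8FD/(πd³) = 8·1760·43.0/(π·6.5³) = 605440/862.76 = 701.75 MPa
τ_max = K·τ₀ = 1.2265 × 701.75 = 860.71 MPa

861 MPa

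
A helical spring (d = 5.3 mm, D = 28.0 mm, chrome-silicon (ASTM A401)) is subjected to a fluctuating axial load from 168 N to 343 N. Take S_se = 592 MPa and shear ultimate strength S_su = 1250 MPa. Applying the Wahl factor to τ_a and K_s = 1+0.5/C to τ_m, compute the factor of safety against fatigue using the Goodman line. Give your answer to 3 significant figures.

C = D/d = 28.0/5.3 = 5.2830; K_W = (4C−1)/(4C−4)+0.615/C = 1.2915; K_s = 1+0.5/C = 1.0946
F_a = (F_max−F_min)/2 = 87.5 N; F_m = (F_max+F_min)/2 = 255.5 N
τ_a = K_W·8F_aD/(πd³) = 1.2915 × 41.906 = 54.123 MPa
τ_m = K_s·8F_mD/(πd³) = 1.0946 × 122.37 = 133.95 MPa
Goodman: 1/n_f = τ_a/S_se + τ_m/S_su = 54.123/592 + 133.95/1250 = 0.09142 + 0.10716 = 0.19858
n_f = 1/0.19858 = 5.036

5.04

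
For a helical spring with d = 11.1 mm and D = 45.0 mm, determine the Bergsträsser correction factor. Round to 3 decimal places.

C = D/d = 45.0/11.1 = 4.0541
K_B = (4C+2)/(4C−3) = 18.216/13.216 = 1.3783

1.378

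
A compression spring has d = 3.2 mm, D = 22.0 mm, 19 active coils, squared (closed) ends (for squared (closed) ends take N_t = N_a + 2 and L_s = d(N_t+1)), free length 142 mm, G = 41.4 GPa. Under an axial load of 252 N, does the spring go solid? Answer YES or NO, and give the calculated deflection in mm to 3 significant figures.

YES, δ = 94.0 mm

k = Gd⁴/(8D³N_a) = (41.4×10³)(3.2⁴)/(8·22.0³·19) = 2.6822 N/mm
N_t = 21; L_s = 3.2·22 = 70.4 mm; δ_solid = L₀ − L_s = 142 − 70.4 = 71.6 mm
δ = F/k = 252/2.6822 = 93.953 mm
δ ≥ δ_solid → spring goes solid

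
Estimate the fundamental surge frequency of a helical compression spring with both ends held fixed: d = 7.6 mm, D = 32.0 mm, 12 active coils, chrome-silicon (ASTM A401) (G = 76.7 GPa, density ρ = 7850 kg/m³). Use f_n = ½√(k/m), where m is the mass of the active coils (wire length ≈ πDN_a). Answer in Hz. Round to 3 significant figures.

218 Hz

k = Gd⁴/(8D³N_a) = (76.7×10³)(7.6⁴)/(8·32.0³·12) = 81.345 N/mm = 81345 N/m
Wire length L = πDN_a = π·32.0·12 = 1206.4 mm
m = ρ·(πd²/4)·L = 7850 × 45.365×10⁻⁶ m² × 1.2064 m = 0.4296 kg
f_n = ½√(k/m) = 0.5·√(81345/0.4296) = 0.5·√(1.8935e+05) = 217.57 Hz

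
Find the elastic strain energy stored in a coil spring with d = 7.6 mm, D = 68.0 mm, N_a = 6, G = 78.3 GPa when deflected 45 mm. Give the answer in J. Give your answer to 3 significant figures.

k = Gd⁴/(8D³N_a) = (78.3×10³)(7.6⁴)/(8·68.0³·6) = 17.308 N/mm
U = ½kδ² = 0.5 × 17.308 × 45² = 17524 N·mm = 17.524 J

17.5 J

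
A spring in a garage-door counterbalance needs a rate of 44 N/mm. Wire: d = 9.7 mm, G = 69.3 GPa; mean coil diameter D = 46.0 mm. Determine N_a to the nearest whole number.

N_a = Gd⁴/(8D³k) = (69.3×10³ × 9.7⁴)/(8 × 46.0³ × 44)
    = 6.13508e+08 / 3.42623e+07 = 17.91 → 18 coils

18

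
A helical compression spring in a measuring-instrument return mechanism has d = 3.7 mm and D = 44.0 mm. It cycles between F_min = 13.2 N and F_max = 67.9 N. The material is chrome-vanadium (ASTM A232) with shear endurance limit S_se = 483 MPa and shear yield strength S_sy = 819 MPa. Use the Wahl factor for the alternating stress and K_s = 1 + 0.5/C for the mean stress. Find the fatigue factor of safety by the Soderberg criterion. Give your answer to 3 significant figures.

C = D/d = 44.0/3.7 = 11.8919; K_W = (4C−1)/(4C−4)+0.615/C = 1.1206; K_s = 1+0.5/C = 1.0420
F_a = (F_max−F_min)/2 = 27.35 N; F_m = (F_max+F_min)/2 = 40.55 N
τ_a = K_W·8F_aD/(πd³) = 1.1206 × 60.499 = 67.793 MPa
τ_m = K_s·8F_mD/(πd³) = 1.0420 × 89.697 = 93.468 MPa
Soderberg: 1/n_f = τ_a/S_se + τ_m/S_sy = 67.793/483 + 93.468/819 = 0.14036 + 0.11413 = 0.25448
n_f = 1/0.25448 = 3.93

3.93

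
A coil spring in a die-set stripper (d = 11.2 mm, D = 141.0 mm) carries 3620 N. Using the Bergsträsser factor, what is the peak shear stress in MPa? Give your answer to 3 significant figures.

Spring index C = D/d = 141.0/11.2 = 12.5893
K_B = (4C+2)/(4C−3) = 52.357/47.357 = 1.1056
τ₀ = 8FD/(πd³) = 8·3620·141.0/(π·11.2³) = 4.08336e+06/4413.7 = 925.15 MPa
τ_max = K·τ₀ = 1.1056 × 925.15 = 1022.8 MPa

1020 MPa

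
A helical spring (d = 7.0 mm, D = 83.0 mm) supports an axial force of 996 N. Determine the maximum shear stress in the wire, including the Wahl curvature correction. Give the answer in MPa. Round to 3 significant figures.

Spring index C = D/d = 83.0/7.0 = 11.8571
K_W = (4C−1)/(4C−4) + 0.615/C = 46.429/43.429 + 0.0519 = 1.1209
τ₀ = 8FD/(πd³) = 8·996·83.0/(π·7.0³) = 661344/1077.6 = 613.74 MPa
τ_max = K·τ₀ = 1.1209 × 613.74 = 687.97 MPa

688 MPa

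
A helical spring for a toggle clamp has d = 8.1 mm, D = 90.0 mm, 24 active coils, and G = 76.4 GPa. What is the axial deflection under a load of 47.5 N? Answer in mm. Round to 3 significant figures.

k = Gd⁴/(8D³N_a) = (76.4×10³)(8.1⁴)/(8·90.0³·24) = 2.3497 N/mm
δ = F/k = 47.5 / 2.3497 = 20.216 mm

20.2 mm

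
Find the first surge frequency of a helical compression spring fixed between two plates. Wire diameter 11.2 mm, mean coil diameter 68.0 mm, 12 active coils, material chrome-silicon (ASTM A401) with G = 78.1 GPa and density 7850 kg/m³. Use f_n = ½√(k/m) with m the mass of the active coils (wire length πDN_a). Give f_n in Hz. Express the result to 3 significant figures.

71.6 Hz

k = Gd⁴/(8D³N_a) = (78.1×10³)(11.2⁴)/(8·68.0³·12) = 40.712 N/mm = 40712 N/m
Wire length L = πDN_a = π·68.0·12 = 2563.5 mm
m = ρ·(πd²/4)·L = 7850 × 98.52×10⁻⁶ m² × 2.5635 m = 1.9826 kg
f_n = ½√(k/m) = 0.5·√(40712/1.9826) = 0.5·√(20535) = 71.65 Hz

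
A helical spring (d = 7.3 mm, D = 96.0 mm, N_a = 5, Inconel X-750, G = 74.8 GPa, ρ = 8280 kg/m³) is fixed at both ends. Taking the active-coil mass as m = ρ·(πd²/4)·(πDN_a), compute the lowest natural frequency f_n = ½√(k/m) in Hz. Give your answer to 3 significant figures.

53.6 Hz

k = Gd⁴/(8D³N_a) = (74.8×10³)(7.3⁴)/(8·96.0³·5) = 6.0023 N/mm = 6002.3 N/m
Wire length L = πDN_a = π·96.0·5 = 1508 mm
m = ρ·(πd²/4)·L = 8280 × 41.854×10⁻⁶ m² × 1.508 m = 0.52259 kg
f_n = ½√(k/m) = 0.5·√(6002.3/0.52259) = 0.5·√(11486) = 53.586 Hz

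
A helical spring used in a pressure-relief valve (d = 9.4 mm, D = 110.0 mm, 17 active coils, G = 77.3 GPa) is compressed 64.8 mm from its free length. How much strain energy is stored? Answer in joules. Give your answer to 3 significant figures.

k = Gd⁴/(8D³N_a) = (77.3×10³)(9.4⁴)/(8·110.0³·17) = 3.3341 N/mm
U = ½kδ² = 0.5 × 3.3341 × 64.8² = 6999.9 N·mm = 6.9999 J

7.00 J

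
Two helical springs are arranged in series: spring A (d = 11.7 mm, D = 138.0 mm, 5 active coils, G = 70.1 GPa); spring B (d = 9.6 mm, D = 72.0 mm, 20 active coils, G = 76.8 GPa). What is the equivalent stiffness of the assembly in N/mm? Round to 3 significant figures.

5.83 N/mm

k_A = Gd⁴/(8D³N_a) = (70.1×10³)(11.7⁴)/(8·138.0³·5) = 12.496 N/mm
k_B = Gd⁴/(8D³N_a) = (76.8×10³)(9.6⁴)/(8·72.0³·20) = 10.923 N/mm
Series: 1/k_eq = 1/12.496 + 1/10.923 = 0.17158; k_eq = 5.8282 N/mm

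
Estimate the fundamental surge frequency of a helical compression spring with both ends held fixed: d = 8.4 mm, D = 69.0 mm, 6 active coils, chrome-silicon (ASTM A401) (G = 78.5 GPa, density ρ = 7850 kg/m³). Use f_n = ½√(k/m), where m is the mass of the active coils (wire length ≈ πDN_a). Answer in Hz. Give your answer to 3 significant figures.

105 Hz

k = Gd⁴/(8D³N_a) = (78.5×10³)(8.4⁴)/(8·69.0³·6) = 24.786 N/mm = 24786 N/m
Wire length L = πDN_a = π·69.0·6 = 1300.6 mm
m = ρ·(πd²/4)·L = 7850 × 55.418×10⁻⁶ m² × 1.3006 m = 0.56581 kg
f_n = ½√(k/m) = 0.5·√(24786/0.56581) = 0.5·√(43806) = 104.65 Hz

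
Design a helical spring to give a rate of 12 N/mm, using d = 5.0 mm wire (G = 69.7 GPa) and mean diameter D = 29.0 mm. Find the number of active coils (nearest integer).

19

N_a = Gd⁴/(8D³k) = (69.7×10³ × 5.0⁴)/(8 × 29.0³ × 12)
    = 4.35625e+07 / 2.34134e+06 = 18.61 → 19 coils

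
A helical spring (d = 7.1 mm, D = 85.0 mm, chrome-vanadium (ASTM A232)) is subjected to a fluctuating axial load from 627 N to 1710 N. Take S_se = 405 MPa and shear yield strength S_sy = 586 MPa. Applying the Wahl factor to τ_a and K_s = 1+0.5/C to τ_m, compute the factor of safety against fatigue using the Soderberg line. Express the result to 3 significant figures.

C = D/d = 85.0/7.1 = 11.9718; K_W = (4C−1)/(4C−4)+0.615/C = 1.1197; K_s = 1+0.5/C = 1.0418
F_a = (F_max−F_min)/2 = 541.5 N; F_m = (F_max+F_min)/2 = 1168.5 N
τ_a = K_W·8F_aD/(πd³) = 1.1197 × 327.48 = 366.69 MPa
τ_m = K_s·8F_mD/(πd³) = 1.0418 × 706.66 = 736.18 MPa
Soderberg: 1/n_f = τ_a/S_se + τ_m/S_sy = 366.69/405 + 736.18/586 = 0.90540 + 1.25628 = 2.1617
n_f = 1/2.1617 = 0.4626

0.463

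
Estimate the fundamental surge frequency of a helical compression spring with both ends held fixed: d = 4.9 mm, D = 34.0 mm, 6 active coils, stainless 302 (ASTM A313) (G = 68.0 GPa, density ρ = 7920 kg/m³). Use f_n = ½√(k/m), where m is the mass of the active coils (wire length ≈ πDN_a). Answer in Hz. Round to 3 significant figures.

k = Gd⁴/(8D³N_a) = (68.0×10³)(4.9⁴)/(8·34.0³·6) = 20.779 N/mm = 20779 N/m
Wire length L = πDN_a = π·34.0·6 = 640.88 mm
m = ρ·(πd²/4)·L = 7920 × 18.857×10⁻⁶ m² × 0.64088 m = 0.095717 kg
f_n = ½√(k/m) = 0.5·√(20779/0.095717) = 0.5·√(2.1708e+05) = 232.96 Hz

233 Hz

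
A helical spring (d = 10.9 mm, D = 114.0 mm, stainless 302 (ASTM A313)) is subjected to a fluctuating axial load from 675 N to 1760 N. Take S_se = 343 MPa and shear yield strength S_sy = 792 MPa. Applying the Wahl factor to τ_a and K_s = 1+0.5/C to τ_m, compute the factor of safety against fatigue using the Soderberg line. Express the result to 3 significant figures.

C = D/d = 114.0/10.9 = 10.4587; K_W = (4C−1)/(4C−4)+0.615/C = 1.1381; K_s = 1+0.5/C = 1.0478
F_a = (F_max−F_min)/2 = 542.5 N; F_m = (F_max+F_min)/2 = 1217.5 N
τ_a = K_W·8F_aD/(πd³) = 1.1381 × 121.61 = 138.4 MPa
τ_m = K_s·8F_mD/(πd³) = 1.0478 × 272.92 = 285.97 MPa
Soderberg: 1/n_f = τ_a/S_se + τ_m/S_sy = 138.4/343 + 285.97/792 = 0.40351 + 0.36107 = 0.76457
n_f = 1/0.76457 = 1.308

1.31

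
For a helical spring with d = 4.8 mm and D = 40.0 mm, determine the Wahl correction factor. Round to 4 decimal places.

1.1761

C = D/d = 40.0/4.8 = 8.3333
K_W = (4C−1)/(4C−4) + 0.615/C = 32.333/29.333 + 0.0738 = 1.1761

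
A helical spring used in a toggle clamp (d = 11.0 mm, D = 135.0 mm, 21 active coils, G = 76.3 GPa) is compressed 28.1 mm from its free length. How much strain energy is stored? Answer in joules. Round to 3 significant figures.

k = Gd⁴/(8D³N_a) = (76.3×10³)(11.0⁴)/(8·135.0³·21) = 2.7026 N/mm
U = ½kδ² = 0.5 × 2.7026 × 28.1² = 1067 N·mm = 1.067 J

1.07 J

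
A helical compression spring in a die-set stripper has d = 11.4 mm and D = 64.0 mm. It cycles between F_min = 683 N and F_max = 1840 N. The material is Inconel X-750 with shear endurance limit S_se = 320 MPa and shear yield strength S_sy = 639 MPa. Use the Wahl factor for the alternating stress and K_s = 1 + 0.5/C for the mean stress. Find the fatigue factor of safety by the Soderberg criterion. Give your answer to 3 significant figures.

C = D/d = 64.0/11.4 = 5.6140; K_W = (4C−1)/(4C−4)+0.615/C = 1.2721; K_s = 1+0.5/C = 1.0891
F_a = (F_max−F_min)/2 = 578.5 N; F_m = (F_max+F_min)/2 = 1261.5 N
τ_a = K_W·8F_aD/(πd³) = 1.2721 × 63.637 = 80.952 MPa
τ_m = K_s·8F_mD/(πd³) = 1.0891 × 138.77 = 151.13 MPa
Soderberg: 1/n_f = τ_a/S_se + τ_m/S_sy = 80.952/320 + 151.13/639 = 0.25298 + 0.23651 = 0.48948
n_f = 1/0.48948 = 2.043

2.04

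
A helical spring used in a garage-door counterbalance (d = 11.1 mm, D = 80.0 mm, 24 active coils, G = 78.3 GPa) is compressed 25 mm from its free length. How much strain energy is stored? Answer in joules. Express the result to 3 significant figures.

3.78 J

k = Gd⁴/(8D³N_a) = (78.3×10³)(11.1⁴)/(8·80.0³·24) = 12.092 N/mm
U = ½kδ² = 0.5 × 12.092 × 25² = 3778.6 N·mm = 3.7786 J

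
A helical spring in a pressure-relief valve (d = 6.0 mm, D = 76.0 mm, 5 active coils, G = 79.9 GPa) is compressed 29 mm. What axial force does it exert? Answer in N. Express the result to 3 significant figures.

171 N

k = Gd⁴/(8D³N_a) = (79.9×10³)(6.0⁴)/(8·76.0³·5) = 5.8973 N/mm
F = k·δ = 5.8973 × 29 = 171.02 N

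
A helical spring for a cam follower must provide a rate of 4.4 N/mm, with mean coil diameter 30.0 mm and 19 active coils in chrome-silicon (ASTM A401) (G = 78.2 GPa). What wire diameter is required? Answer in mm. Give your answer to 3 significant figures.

d = (8D³N_a·k / G)^(1/4) = (8·30.0³·19·4.4 / (78.2×10³))^0.25
  = (230.92)^0.25 = 3.8982 mm

3.90 mm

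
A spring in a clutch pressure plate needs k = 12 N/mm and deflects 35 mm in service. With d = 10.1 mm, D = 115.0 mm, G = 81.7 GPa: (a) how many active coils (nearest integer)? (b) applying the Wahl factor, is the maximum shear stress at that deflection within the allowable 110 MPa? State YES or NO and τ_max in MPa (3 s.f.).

N_a = Gd⁴/(8D³k) = (81.7×10³)(10.1⁴)/(8·115.0³·12) = 5.823 → N_a = 6
Actual rate k = Gd⁴/(8D³·6) = 11.646 N/mm
Working load F = kδ = 11.646·35 = 407.61 N
C = 115.0/10.1 = 11.3861; K_W = (4C−1)/(4C−4)+0.615/C = 1.1262
τ_max = K_W·8FD/(πd³) = 1.1262·115.85 = 130.48 MPa
τ_max > 110 MPa → exceeds allowable

(a) 6 coils; (b) NO, τ_max = 130 MPa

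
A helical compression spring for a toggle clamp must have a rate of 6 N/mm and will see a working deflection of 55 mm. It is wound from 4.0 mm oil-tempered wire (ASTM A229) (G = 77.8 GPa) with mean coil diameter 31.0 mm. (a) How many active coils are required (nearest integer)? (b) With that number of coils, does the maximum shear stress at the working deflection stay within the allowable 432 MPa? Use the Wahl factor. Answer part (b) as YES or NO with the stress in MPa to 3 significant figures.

(a) 14 coils; (b) NO, τ_max = 482 MPa

N_a = Gd⁴/(8D³k) = (77.8×10³)(4.0⁴)/(8·31.0³·6) = 13.93 → N_a = 14
Actual rate k = Gd⁴/(8D³·14) = 5.9692 N/mm
Working load F = kδ = 5.9692·55 = 328.31 N
C = 31.0/4.0 = 7.7500; K_W = (4C−1)/(4C−4)+0.615/C = 1.1905
τ_max = K_W·8FD/(πd³) = 1.1905·404.95 = 482.08 MPa
τ_max > 432 MPa → exceeds allowable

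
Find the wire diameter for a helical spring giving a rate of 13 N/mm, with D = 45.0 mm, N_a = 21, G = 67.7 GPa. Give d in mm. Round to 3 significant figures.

7.36 mm

d = (8D³N_a·k / G)^(1/4) = (8·45.0³·21·13 / (67.7×10³))^0.25
  = (2939.7)^0.25 = 7.3633 mm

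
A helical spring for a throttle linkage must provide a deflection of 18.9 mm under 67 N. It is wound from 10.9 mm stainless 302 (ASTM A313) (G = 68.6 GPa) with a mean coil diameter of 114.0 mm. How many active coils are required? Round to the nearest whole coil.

Required rate k = F/δ = 67/18.9 = 3.545 N/mm
N_a = Gd⁴/(8D³k) = (68.6×10³ × 10.9⁴)/(8 × 114.0³ × 3.545)
    = 9.68345e+08 / 4.20163e+07 = 23.05 → 23 coils

23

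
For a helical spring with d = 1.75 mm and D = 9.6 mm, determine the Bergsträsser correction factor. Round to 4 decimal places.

C = D/d = 9.6/1.75 = 5.4857
K_B = (4C+2)/(4C−3) = 23.943/18.943 = 1.2640

1.2640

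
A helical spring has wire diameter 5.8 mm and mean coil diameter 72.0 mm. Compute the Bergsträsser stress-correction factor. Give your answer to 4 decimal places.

C = D/d = 72.0/5.8 = 12.4138
K_B = (4C+2)/(4C−3) = 51.655/46.655 = 1.1072

1.1072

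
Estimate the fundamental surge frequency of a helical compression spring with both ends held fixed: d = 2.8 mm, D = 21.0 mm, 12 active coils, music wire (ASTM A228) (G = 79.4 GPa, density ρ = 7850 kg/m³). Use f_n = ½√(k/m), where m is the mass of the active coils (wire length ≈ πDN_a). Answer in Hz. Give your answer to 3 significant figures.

k = Gd⁴/(8D³N_a) = (79.4×10³)(2.8⁴)/(8·21.0³·12) = 5.4894 N/mm = 5489.4 N/m
Wire length L = πDN_a = π·21.0·12 = 791.68 mm
m = ρ·(πd²/4)·L = 7850 × 6.1575×10⁻⁶ m² × 0.79168 m = 0.038267 kg
f_n = ½√(k/m) = 0.5·√(5489.4/0.038267) = 0.5·√(1.4345e+05) = 189.37 Hz

189 Hz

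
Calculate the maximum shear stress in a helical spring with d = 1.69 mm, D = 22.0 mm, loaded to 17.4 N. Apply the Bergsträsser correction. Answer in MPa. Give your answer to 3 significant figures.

223 MPa

Spring index C = D/d = 22.0/1.69 = 13.0178
K_B = (4C+2)/(4C−3) = 54.071/49.071 = 1.1019
τ₀ = 8FD/(πd³) = 8·17.4·22.0/(π·1.69³) = 3062.4/15.164 = 201.95 MPa
τ_max = K·τ₀ = 1.1019 × 201.95 = 222.53 MPa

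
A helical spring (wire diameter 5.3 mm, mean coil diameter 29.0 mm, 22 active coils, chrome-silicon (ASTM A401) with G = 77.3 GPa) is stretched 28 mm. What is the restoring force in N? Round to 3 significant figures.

k = Gd⁴/(8D³N_a) = (77.3×10³)(5.3⁴)/(8·29.0³·22) = 14.209 N/mm
F = k·δ = 14.209 × 28 = 397.86 N

398 N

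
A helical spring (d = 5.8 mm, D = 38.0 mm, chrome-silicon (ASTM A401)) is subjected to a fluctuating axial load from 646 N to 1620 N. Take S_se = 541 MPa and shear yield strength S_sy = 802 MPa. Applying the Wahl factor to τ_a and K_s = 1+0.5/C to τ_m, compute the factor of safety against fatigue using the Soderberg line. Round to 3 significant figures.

C = D/d = 38.0/5.8 = 6.5517; K_W = (4C−1)/(4C−4)+0.615/C = 1.2290; K_s = 1+0.5/C = 1.0763
F_a = (F_max−F_min)/2 = 487 N; F_m = (F_max+F_min)/2 = 1133 N
τ_a = K_W·8F_aD/(πd³) = 1.2290 × 241.53 = 296.83 MPa
τ_m = K_s·8F_mD/(πd³) = 1.0763 × 561.91 = 604.8 MPa
Soderberg: 1/n_f = τ_a/S_se + τ_m/S_sy = 296.83/541 + 604.8/802 = 0.54867 + 0.75411 = 1.3028
n_f = 1/1.3028 = 0.7676

0.768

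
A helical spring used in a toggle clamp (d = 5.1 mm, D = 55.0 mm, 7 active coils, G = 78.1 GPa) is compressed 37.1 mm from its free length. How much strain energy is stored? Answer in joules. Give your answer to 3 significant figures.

3.90 J

k = Gd⁴/(8D³N_a) = (78.1×10³)(5.1⁴)/(8·55.0³·7) = 5.6709 N/mm
U = ½kδ² = 0.5 × 5.6709 × 37.1² = 3902.8 N·mm = 3.9028 J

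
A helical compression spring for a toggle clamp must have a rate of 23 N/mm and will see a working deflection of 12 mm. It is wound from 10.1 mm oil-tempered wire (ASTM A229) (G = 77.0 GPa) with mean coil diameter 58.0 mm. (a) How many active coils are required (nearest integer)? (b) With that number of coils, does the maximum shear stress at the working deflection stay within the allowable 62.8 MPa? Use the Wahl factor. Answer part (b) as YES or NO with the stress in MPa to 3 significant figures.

(a) 22 coils; (b) YES, τ_max = 50.8 MPa

N_a = Gd⁴/(8D³k) = (77.0×10³)(10.1⁴)/(8·58.0³·23) = 22.32 → N_a = 22
Actual rate k = Gd⁴/(8D³·22) = 23.333 N/mm
Working load F = kδ = 23.333·12 = 280 N
C = 58.0/10.1 = 5.7426; K_W = (4C−1)/(4C−4)+0.615/C = 1.2652
τ_max = K_W·8FD/(πd³) = 1.2652·40.139 = 50.785 MPa
τ_max ≤ 62.8 MPa → acceptable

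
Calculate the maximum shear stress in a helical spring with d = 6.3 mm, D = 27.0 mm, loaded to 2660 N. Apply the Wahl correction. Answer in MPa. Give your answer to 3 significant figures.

1000 MPa

Spring index C = D/d = 27.0/6.3 = 4.2857
K_W = (4C−1)/(4C−4) + 0.615/C = 16.143/13.143 + 0.1435 = 1.3718
τ₀ = 8FD/(πd³) = 8·2660·27.0/(π·6.3³) = 574560/785.55 = 731.42 MPa
τ_max = K·τ₀ = 1.3718 × 731.42 = 1003.3 MPa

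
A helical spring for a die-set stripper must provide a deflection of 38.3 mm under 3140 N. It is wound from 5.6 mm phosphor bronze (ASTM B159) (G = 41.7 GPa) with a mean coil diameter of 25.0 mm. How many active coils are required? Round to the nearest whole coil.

Required rate k = F/δ = 3140/38.3 = 81.984 N/mm
N_a = Gd⁴/(8D³k) = (41.7×10³ × 5.6⁴)/(8 × 25.0³ × 81.984)
    = 4.10098e+07 / 1.0248e+07 = 4.002 → 4 coils

4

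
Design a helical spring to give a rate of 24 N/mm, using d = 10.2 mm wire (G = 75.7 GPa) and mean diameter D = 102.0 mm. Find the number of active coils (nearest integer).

N_a = Gd⁴/(8D³k) = (75.7×10³ × 10.2⁴)/(8 × 102.0³ × 24)
    = 8.19401e+08 / 2.03752e+08 = 4.022 → 4 coils

4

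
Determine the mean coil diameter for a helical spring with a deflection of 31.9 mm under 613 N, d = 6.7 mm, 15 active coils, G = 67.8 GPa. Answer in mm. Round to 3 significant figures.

Required rate k = F/δ = 613/31.9 = 19.216 N/mm
D = (Gd⁴/(8N_a·k))^(1/3) = (67.8×10³·6.7⁴/(8·15·19.216))^(1/3)
  = (59248.6)^(1/3) = 38.9846 mm

39.0 mm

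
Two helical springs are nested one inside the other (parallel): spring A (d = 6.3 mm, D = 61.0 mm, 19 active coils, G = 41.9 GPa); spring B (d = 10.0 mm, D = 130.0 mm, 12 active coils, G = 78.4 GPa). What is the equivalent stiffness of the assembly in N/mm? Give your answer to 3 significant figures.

5.63 N/mm

k_A = Gd⁴/(8D³N_a) = (41.9×10³)(6.3⁴)/(8·61.0³·19) = 1.9131 N/mm
k_B = Gd⁴/(8D³N_a) = (78.4×10³)(10.0⁴)/(8·130.0³·12) = 3.7172 N/mm
Parallel: k_eq = 1.9131 + 3.7172 = 5.6303 N/mm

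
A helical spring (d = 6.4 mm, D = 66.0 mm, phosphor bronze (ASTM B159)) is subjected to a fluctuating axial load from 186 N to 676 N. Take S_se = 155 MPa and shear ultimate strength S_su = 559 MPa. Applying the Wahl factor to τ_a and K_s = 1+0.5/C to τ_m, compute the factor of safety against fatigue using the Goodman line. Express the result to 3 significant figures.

0.597

C = D/d = 66.0/6.4 = 10.3125; K_W = (4C−1)/(4C−4)+0.615/C = 1.1402; K_s = 1+0.5/C = 1.0485
F_a = (F_max−F_min)/2 = 245 N; F_m = (F_max+F_min)/2 = 431 N
τ_a = K_W·8F_aD/(πd³) = 1.1402 × 157.08 = 179.09 MPa
τ_m = K_s·8F_mD/(πd³) = 1.0485 × 276.33 = 289.72 MPa
Goodman: 1/n_f = τ_a/S_se + τ_m/S_su = 179.09/155 + 289.72/559 = 1.15545 + 0.51829 = 1.6737
n_f = 1/1.6737 = 0.5975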